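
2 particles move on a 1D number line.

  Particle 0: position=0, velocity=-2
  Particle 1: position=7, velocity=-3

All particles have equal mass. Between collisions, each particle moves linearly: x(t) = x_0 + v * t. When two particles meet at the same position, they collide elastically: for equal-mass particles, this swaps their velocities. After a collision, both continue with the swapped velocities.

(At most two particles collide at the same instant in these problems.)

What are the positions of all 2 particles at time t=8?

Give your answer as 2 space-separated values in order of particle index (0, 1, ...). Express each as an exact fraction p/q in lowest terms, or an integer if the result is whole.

Answer: -17 -16

Derivation:
Collision at t=7: particles 0 and 1 swap velocities; positions: p0=-14 p1=-14; velocities now: v0=-3 v1=-2
Advance to t=8 (no further collisions before then); velocities: v0=-3 v1=-2; positions = -17 -16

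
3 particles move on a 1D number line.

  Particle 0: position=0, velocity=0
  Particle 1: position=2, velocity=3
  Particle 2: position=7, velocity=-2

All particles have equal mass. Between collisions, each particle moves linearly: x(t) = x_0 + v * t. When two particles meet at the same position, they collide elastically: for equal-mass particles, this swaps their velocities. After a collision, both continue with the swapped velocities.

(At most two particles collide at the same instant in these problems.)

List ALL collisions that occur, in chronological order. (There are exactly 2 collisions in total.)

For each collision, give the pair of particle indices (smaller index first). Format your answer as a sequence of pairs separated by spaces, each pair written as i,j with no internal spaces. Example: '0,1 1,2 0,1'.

Answer: 1,2 0,1

Derivation:
Collision at t=1: particles 1 and 2 swap velocities; positions: p0=0 p1=5 p2=5; velocities now: v0=0 v1=-2 v2=3
Collision at t=7/2: particles 0 and 1 swap velocities; positions: p0=0 p1=0 p2=25/2; velocities now: v0=-2 v1=0 v2=3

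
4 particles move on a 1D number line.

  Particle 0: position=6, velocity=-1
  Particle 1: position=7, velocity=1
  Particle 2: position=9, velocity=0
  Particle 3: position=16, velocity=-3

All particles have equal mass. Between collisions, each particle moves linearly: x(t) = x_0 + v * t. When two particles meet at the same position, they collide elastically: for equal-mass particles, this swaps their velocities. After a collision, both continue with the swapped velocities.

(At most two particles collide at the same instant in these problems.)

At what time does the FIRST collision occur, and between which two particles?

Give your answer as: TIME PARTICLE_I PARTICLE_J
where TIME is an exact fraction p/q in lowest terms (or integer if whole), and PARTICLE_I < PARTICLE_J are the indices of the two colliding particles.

Answer: 2 1 2

Derivation:
Pair (0,1): pos 6,7 vel -1,1 -> not approaching (rel speed -2 <= 0)
Pair (1,2): pos 7,9 vel 1,0 -> gap=2, closing at 1/unit, collide at t=2
Pair (2,3): pos 9,16 vel 0,-3 -> gap=7, closing at 3/unit, collide at t=7/3
Earliest collision: t=2 between 1 and 2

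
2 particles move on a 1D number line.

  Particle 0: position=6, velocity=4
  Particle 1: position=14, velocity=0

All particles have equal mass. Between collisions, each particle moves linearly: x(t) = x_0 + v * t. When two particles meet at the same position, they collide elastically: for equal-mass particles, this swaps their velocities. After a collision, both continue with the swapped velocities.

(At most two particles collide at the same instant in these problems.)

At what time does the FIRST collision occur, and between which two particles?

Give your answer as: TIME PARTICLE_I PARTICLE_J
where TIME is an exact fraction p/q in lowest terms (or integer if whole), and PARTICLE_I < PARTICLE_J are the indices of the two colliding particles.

Pair (0,1): pos 6,14 vel 4,0 -> gap=8, closing at 4/unit, collide at t=2
Earliest collision: t=2 between 0 and 1

Answer: 2 0 1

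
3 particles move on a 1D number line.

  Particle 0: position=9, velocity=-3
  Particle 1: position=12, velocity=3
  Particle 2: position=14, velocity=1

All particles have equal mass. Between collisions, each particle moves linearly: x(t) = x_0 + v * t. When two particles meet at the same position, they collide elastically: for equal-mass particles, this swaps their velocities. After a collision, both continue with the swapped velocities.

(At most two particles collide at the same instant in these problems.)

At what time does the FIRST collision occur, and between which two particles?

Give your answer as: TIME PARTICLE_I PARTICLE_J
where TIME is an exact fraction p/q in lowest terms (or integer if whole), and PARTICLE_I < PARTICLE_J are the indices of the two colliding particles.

Pair (0,1): pos 9,12 vel -3,3 -> not approaching (rel speed -6 <= 0)
Pair (1,2): pos 12,14 vel 3,1 -> gap=2, closing at 2/unit, collide at t=1
Earliest collision: t=1 between 1 and 2

Answer: 1 1 2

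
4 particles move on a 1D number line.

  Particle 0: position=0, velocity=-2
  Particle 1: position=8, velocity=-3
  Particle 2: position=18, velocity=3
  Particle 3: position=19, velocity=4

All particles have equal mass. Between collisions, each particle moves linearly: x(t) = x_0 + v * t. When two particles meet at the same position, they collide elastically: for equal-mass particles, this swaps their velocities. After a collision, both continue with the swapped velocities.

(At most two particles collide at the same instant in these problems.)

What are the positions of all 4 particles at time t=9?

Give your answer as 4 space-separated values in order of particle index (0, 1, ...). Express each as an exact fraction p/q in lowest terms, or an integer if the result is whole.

Collision at t=8: particles 0 and 1 swap velocities; positions: p0=-16 p1=-16 p2=42 p3=51; velocities now: v0=-3 v1=-2 v2=3 v3=4
Advance to t=9 (no further collisions before then); velocities: v0=-3 v1=-2 v2=3 v3=4; positions = -19 -18 45 55

Answer: -19 -18 45 55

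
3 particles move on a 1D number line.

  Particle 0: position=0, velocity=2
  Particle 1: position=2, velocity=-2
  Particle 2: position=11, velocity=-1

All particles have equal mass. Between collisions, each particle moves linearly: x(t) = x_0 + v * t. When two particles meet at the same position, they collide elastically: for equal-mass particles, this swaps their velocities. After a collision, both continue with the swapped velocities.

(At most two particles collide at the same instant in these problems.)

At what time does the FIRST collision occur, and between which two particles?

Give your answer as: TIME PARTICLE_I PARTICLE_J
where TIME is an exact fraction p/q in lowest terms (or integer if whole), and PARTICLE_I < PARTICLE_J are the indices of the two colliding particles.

Pair (0,1): pos 0,2 vel 2,-2 -> gap=2, closing at 4/unit, collide at t=1/2
Pair (1,2): pos 2,11 vel -2,-1 -> not approaching (rel speed -1 <= 0)
Earliest collision: t=1/2 between 0 and 1

Answer: 1/2 0 1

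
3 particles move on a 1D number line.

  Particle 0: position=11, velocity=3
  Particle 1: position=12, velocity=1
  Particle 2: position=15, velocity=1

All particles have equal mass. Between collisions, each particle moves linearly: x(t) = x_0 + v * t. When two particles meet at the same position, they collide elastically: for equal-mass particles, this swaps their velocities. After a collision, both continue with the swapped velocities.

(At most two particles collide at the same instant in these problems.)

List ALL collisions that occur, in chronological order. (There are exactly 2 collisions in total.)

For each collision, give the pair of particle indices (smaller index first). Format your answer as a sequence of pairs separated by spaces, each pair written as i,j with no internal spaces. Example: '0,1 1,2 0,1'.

Collision at t=1/2: particles 0 and 1 swap velocities; positions: p0=25/2 p1=25/2 p2=31/2; velocities now: v0=1 v1=3 v2=1
Collision at t=2: particles 1 and 2 swap velocities; positions: p0=14 p1=17 p2=17; velocities now: v0=1 v1=1 v2=3

Answer: 0,1 1,2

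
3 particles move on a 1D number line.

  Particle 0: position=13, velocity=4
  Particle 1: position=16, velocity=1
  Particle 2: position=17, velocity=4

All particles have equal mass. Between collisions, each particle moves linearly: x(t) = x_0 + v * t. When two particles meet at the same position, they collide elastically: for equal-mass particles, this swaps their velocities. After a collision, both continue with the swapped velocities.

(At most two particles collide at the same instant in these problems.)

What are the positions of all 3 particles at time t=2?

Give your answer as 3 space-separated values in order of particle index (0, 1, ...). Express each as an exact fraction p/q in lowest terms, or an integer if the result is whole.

Collision at t=1: particles 0 and 1 swap velocities; positions: p0=17 p1=17 p2=21; velocities now: v0=1 v1=4 v2=4
Advance to t=2 (no further collisions before then); velocities: v0=1 v1=4 v2=4; positions = 18 21 25

Answer: 18 21 25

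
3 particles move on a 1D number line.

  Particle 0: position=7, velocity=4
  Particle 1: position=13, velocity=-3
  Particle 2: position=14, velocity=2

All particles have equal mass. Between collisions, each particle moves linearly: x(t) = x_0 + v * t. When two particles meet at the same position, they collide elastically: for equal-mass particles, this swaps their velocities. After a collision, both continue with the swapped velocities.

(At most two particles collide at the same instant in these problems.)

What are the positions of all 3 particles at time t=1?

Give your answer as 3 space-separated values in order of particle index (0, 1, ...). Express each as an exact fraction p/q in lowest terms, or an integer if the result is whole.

Collision at t=6/7: particles 0 and 1 swap velocities; positions: p0=73/7 p1=73/7 p2=110/7; velocities now: v0=-3 v1=4 v2=2
Advance to t=1 (no further collisions before then); velocities: v0=-3 v1=4 v2=2; positions = 10 11 16

Answer: 10 11 16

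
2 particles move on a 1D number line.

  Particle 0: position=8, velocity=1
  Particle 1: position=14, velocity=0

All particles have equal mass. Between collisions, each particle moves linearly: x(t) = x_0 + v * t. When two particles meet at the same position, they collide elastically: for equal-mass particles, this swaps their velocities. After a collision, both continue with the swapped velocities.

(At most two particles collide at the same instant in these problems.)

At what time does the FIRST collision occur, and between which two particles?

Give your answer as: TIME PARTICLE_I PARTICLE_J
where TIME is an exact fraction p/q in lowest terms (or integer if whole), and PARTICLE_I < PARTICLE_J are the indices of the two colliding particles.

Answer: 6 0 1

Derivation:
Pair (0,1): pos 8,14 vel 1,0 -> gap=6, closing at 1/unit, collide at t=6
Earliest collision: t=6 between 0 and 1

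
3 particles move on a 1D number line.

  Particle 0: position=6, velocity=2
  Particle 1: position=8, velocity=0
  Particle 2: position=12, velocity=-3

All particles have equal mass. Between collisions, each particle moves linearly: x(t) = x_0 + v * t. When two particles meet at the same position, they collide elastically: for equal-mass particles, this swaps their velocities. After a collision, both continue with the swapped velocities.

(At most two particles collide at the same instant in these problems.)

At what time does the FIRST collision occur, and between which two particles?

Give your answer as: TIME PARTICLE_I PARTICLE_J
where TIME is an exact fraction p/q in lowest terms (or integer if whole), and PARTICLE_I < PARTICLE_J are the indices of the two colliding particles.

Answer: 1 0 1

Derivation:
Pair (0,1): pos 6,8 vel 2,0 -> gap=2, closing at 2/unit, collide at t=1
Pair (1,2): pos 8,12 vel 0,-3 -> gap=4, closing at 3/unit, collide at t=4/3
Earliest collision: t=1 between 0 and 1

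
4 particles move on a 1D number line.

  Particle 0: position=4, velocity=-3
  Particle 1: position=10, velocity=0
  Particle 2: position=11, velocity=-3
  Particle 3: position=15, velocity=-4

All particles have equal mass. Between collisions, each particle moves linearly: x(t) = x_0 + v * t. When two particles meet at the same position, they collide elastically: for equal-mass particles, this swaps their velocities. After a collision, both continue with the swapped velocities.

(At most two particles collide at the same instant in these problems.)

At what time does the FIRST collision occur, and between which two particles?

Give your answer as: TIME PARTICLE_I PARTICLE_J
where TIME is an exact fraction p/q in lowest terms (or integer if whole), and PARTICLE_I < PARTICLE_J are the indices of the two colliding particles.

Answer: 1/3 1 2

Derivation:
Pair (0,1): pos 4,10 vel -3,0 -> not approaching (rel speed -3 <= 0)
Pair (1,2): pos 10,11 vel 0,-3 -> gap=1, closing at 3/unit, collide at t=1/3
Pair (2,3): pos 11,15 vel -3,-4 -> gap=4, closing at 1/unit, collide at t=4
Earliest collision: t=1/3 between 1 and 2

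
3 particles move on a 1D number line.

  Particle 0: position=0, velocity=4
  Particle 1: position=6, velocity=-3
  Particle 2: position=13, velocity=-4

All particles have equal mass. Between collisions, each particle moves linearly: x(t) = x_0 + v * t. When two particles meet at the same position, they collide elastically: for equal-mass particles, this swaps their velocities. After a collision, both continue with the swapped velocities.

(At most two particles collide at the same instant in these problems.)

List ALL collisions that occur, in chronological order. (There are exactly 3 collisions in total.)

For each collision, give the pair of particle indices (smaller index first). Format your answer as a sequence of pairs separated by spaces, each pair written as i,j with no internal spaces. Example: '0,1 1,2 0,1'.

Collision at t=6/7: particles 0 and 1 swap velocities; positions: p0=24/7 p1=24/7 p2=67/7; velocities now: v0=-3 v1=4 v2=-4
Collision at t=13/8: particles 1 and 2 swap velocities; positions: p0=9/8 p1=13/2 p2=13/2; velocities now: v0=-3 v1=-4 v2=4
Collision at t=7: particles 0 and 1 swap velocities; positions: p0=-15 p1=-15 p2=28; velocities now: v0=-4 v1=-3 v2=4

Answer: 0,1 1,2 0,1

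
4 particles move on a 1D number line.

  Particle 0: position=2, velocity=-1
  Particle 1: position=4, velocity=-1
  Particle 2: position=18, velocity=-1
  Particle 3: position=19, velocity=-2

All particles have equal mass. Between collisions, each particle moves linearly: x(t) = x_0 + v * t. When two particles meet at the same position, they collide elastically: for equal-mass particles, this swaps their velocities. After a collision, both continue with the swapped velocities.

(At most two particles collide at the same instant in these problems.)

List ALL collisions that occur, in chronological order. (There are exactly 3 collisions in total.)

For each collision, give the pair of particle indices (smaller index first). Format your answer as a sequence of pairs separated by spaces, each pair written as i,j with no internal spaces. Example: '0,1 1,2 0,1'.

Collision at t=1: particles 2 and 3 swap velocities; positions: p0=1 p1=3 p2=17 p3=17; velocities now: v0=-1 v1=-1 v2=-2 v3=-1
Collision at t=15: particles 1 and 2 swap velocities; positions: p0=-13 p1=-11 p2=-11 p3=3; velocities now: v0=-1 v1=-2 v2=-1 v3=-1
Collision at t=17: particles 0 and 1 swap velocities; positions: p0=-15 p1=-15 p2=-13 p3=1; velocities now: v0=-2 v1=-1 v2=-1 v3=-1

Answer: 2,3 1,2 0,1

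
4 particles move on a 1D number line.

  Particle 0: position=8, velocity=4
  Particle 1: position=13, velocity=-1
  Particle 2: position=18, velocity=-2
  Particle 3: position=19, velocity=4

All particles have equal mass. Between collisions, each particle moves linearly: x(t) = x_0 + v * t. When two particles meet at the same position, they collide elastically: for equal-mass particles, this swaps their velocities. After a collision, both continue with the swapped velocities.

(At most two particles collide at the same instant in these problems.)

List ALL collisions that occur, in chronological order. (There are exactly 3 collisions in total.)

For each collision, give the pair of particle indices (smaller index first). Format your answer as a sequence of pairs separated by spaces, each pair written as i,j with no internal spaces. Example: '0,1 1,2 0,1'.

Answer: 0,1 1,2 0,1

Derivation:
Collision at t=1: particles 0 and 1 swap velocities; positions: p0=12 p1=12 p2=16 p3=23; velocities now: v0=-1 v1=4 v2=-2 v3=4
Collision at t=5/3: particles 1 and 2 swap velocities; positions: p0=34/3 p1=44/3 p2=44/3 p3=77/3; velocities now: v0=-1 v1=-2 v2=4 v3=4
Collision at t=5: particles 0 and 1 swap velocities; positions: p0=8 p1=8 p2=28 p3=39; velocities now: v0=-2 v1=-1 v2=4 v3=4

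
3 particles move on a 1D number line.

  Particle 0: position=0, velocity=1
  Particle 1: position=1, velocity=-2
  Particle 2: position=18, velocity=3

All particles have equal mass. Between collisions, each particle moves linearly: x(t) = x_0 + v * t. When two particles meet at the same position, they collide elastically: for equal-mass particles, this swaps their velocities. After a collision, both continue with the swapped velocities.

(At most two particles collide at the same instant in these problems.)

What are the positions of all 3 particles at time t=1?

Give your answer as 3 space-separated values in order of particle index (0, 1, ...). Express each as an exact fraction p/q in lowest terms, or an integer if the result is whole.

Collision at t=1/3: particles 0 and 1 swap velocities; positions: p0=1/3 p1=1/3 p2=19; velocities now: v0=-2 v1=1 v2=3
Advance to t=1 (no further collisions before then); velocities: v0=-2 v1=1 v2=3; positions = -1 1 21

Answer: -1 1 21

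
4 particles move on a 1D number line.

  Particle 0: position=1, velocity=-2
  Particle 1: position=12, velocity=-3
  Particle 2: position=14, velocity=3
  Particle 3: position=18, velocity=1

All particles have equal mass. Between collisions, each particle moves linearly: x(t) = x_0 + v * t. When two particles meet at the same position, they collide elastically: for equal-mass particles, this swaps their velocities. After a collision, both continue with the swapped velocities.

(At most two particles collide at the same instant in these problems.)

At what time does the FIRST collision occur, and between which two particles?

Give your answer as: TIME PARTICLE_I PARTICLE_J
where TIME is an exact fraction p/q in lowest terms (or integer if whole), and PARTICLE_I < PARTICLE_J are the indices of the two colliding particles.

Answer: 2 2 3

Derivation:
Pair (0,1): pos 1,12 vel -2,-3 -> gap=11, closing at 1/unit, collide at t=11
Pair (1,2): pos 12,14 vel -3,3 -> not approaching (rel speed -6 <= 0)
Pair (2,3): pos 14,18 vel 3,1 -> gap=4, closing at 2/unit, collide at t=2
Earliest collision: t=2 between 2 and 3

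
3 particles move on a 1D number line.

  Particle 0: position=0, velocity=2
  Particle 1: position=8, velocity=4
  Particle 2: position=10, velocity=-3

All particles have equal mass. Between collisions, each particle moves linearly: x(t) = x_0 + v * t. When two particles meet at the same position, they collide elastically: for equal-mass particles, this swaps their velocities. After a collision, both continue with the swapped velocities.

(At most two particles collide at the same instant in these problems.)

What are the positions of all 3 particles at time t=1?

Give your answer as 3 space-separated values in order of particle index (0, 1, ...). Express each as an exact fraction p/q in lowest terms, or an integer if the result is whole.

Collision at t=2/7: particles 1 and 2 swap velocities; positions: p0=4/7 p1=64/7 p2=64/7; velocities now: v0=2 v1=-3 v2=4
Advance to t=1 (no further collisions before then); velocities: v0=2 v1=-3 v2=4; positions = 2 7 12

Answer: 2 7 12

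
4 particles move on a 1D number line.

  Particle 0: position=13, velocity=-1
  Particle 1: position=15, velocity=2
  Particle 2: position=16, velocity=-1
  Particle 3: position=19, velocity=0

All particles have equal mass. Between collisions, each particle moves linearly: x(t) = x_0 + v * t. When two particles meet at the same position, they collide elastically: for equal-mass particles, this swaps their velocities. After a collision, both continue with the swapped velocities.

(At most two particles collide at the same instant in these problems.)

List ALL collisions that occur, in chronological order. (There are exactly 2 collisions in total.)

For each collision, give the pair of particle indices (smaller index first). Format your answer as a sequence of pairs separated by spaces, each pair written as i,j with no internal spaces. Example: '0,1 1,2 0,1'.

Collision at t=1/3: particles 1 and 2 swap velocities; positions: p0=38/3 p1=47/3 p2=47/3 p3=19; velocities now: v0=-1 v1=-1 v2=2 v3=0
Collision at t=2: particles 2 and 3 swap velocities; positions: p0=11 p1=14 p2=19 p3=19; velocities now: v0=-1 v1=-1 v2=0 v3=2

Answer: 1,2 2,3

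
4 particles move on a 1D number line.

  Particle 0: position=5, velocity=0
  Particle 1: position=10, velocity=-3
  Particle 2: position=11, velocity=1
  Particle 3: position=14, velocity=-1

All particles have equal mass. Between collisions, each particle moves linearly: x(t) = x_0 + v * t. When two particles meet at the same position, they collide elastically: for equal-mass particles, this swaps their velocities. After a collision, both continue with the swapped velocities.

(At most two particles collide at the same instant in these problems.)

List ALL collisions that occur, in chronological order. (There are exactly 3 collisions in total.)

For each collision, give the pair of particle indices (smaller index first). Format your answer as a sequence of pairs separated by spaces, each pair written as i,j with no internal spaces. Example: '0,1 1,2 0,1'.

Collision at t=3/2: particles 2 and 3 swap velocities; positions: p0=5 p1=11/2 p2=25/2 p3=25/2; velocities now: v0=0 v1=-3 v2=-1 v3=1
Collision at t=5/3: particles 0 and 1 swap velocities; positions: p0=5 p1=5 p2=37/3 p3=38/3; velocities now: v0=-3 v1=0 v2=-1 v3=1
Collision at t=9: particles 1 and 2 swap velocities; positions: p0=-17 p1=5 p2=5 p3=20; velocities now: v0=-3 v1=-1 v2=0 v3=1

Answer: 2,3 0,1 1,2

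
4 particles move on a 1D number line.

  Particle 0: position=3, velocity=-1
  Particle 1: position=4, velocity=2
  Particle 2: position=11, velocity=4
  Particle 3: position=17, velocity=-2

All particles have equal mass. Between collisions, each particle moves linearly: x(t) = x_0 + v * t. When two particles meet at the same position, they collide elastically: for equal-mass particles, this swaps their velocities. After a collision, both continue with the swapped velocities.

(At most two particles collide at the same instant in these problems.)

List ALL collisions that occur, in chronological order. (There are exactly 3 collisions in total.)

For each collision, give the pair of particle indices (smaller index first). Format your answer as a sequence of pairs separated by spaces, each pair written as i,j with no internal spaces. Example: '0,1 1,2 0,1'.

Collision at t=1: particles 2 and 3 swap velocities; positions: p0=2 p1=6 p2=15 p3=15; velocities now: v0=-1 v1=2 v2=-2 v3=4
Collision at t=13/4: particles 1 and 2 swap velocities; positions: p0=-1/4 p1=21/2 p2=21/2 p3=24; velocities now: v0=-1 v1=-2 v2=2 v3=4
Collision at t=14: particles 0 and 1 swap velocities; positions: p0=-11 p1=-11 p2=32 p3=67; velocities now: v0=-2 v1=-1 v2=2 v3=4

Answer: 2,3 1,2 0,1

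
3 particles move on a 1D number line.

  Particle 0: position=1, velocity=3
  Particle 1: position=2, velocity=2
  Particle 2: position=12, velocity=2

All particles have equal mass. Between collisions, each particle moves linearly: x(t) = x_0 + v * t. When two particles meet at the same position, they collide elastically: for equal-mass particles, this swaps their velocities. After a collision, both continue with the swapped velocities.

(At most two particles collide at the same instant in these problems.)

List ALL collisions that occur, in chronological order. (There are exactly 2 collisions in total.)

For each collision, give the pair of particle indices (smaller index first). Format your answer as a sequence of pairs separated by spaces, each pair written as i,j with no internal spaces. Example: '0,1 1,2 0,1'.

Answer: 0,1 1,2

Derivation:
Collision at t=1: particles 0 and 1 swap velocities; positions: p0=4 p1=4 p2=14; velocities now: v0=2 v1=3 v2=2
Collision at t=11: particles 1 and 2 swap velocities; positions: p0=24 p1=34 p2=34; velocities now: v0=2 v1=2 v2=3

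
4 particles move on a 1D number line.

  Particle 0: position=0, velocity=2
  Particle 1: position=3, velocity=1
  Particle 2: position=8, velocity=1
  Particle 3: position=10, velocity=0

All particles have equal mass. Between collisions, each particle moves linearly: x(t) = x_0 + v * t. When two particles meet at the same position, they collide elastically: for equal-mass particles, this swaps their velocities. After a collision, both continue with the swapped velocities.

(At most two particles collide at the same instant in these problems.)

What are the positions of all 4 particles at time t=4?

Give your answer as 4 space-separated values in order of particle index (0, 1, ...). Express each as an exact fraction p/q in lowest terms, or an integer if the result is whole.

Collision at t=2: particles 2 and 3 swap velocities; positions: p0=4 p1=5 p2=10 p3=10; velocities now: v0=2 v1=1 v2=0 v3=1
Collision at t=3: particles 0 and 1 swap velocities; positions: p0=6 p1=6 p2=10 p3=11; velocities now: v0=1 v1=2 v2=0 v3=1
Advance to t=4 (no further collisions before then); velocities: v0=1 v1=2 v2=0 v3=1; positions = 7 8 10 12

Answer: 7 8 10 12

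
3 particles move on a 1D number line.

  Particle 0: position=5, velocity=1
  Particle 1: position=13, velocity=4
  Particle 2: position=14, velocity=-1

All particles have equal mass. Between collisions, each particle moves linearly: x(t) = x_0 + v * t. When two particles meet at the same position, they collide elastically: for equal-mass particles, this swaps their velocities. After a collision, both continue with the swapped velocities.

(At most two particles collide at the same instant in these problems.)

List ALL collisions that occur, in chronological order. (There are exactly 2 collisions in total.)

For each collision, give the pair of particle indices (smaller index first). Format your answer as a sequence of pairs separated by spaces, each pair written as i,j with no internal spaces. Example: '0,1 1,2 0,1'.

Collision at t=1/5: particles 1 and 2 swap velocities; positions: p0=26/5 p1=69/5 p2=69/5; velocities now: v0=1 v1=-1 v2=4
Collision at t=9/2: particles 0 and 1 swap velocities; positions: p0=19/2 p1=19/2 p2=31; velocities now: v0=-1 v1=1 v2=4

Answer: 1,2 0,1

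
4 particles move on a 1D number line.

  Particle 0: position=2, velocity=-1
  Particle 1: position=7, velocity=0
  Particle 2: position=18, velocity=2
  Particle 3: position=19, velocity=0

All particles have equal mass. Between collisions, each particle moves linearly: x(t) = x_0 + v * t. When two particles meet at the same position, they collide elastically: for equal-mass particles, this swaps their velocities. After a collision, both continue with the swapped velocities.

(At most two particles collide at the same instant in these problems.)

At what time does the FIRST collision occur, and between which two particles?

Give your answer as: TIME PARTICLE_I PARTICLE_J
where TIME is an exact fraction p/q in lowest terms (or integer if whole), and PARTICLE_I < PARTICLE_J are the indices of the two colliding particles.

Answer: 1/2 2 3

Derivation:
Pair (0,1): pos 2,7 vel -1,0 -> not approaching (rel speed -1 <= 0)
Pair (1,2): pos 7,18 vel 0,2 -> not approaching (rel speed -2 <= 0)
Pair (2,3): pos 18,19 vel 2,0 -> gap=1, closing at 2/unit, collide at t=1/2
Earliest collision: t=1/2 between 2 and 3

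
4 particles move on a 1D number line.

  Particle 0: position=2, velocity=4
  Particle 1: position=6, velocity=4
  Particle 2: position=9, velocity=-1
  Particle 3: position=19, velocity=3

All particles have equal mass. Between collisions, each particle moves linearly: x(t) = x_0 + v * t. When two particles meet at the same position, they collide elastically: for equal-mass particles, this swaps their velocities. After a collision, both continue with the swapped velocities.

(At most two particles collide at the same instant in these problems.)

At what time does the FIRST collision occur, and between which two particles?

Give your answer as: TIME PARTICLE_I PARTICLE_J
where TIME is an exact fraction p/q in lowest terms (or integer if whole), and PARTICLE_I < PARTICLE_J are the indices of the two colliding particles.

Pair (0,1): pos 2,6 vel 4,4 -> not approaching (rel speed 0 <= 0)
Pair (1,2): pos 6,9 vel 4,-1 -> gap=3, closing at 5/unit, collide at t=3/5
Pair (2,3): pos 9,19 vel -1,3 -> not approaching (rel speed -4 <= 0)
Earliest collision: t=3/5 between 1 and 2

Answer: 3/5 1 2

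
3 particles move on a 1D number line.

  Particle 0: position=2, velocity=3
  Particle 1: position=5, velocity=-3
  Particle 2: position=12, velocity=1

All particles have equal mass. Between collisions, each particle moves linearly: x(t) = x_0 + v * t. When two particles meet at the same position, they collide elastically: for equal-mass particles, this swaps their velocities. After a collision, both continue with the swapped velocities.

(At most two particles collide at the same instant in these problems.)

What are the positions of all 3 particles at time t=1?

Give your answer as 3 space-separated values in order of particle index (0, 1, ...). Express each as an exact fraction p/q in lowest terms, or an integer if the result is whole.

Answer: 2 5 13

Derivation:
Collision at t=1/2: particles 0 and 1 swap velocities; positions: p0=7/2 p1=7/2 p2=25/2; velocities now: v0=-3 v1=3 v2=1
Advance to t=1 (no further collisions before then); velocities: v0=-3 v1=3 v2=1; positions = 2 5 13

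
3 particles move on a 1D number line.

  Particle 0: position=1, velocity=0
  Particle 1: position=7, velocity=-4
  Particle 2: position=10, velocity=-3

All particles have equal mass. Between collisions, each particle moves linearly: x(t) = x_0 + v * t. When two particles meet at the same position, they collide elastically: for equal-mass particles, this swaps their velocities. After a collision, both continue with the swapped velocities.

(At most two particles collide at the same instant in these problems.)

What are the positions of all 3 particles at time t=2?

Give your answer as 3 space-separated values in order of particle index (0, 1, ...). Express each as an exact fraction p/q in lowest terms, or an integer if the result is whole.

Answer: -1 1 4

Derivation:
Collision at t=3/2: particles 0 and 1 swap velocities; positions: p0=1 p1=1 p2=11/2; velocities now: v0=-4 v1=0 v2=-3
Advance to t=2 (no further collisions before then); velocities: v0=-4 v1=0 v2=-3; positions = -1 1 4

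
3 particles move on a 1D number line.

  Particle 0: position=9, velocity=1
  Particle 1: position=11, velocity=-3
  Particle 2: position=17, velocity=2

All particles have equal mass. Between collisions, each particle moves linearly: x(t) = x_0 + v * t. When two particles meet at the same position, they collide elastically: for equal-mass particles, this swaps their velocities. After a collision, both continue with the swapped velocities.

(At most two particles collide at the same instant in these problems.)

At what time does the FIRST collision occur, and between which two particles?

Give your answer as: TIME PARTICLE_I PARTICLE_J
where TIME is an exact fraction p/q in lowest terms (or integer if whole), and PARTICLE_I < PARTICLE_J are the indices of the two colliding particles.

Answer: 1/2 0 1

Derivation:
Pair (0,1): pos 9,11 vel 1,-3 -> gap=2, closing at 4/unit, collide at t=1/2
Pair (1,2): pos 11,17 vel -3,2 -> not approaching (rel speed -5 <= 0)
Earliest collision: t=1/2 between 0 and 1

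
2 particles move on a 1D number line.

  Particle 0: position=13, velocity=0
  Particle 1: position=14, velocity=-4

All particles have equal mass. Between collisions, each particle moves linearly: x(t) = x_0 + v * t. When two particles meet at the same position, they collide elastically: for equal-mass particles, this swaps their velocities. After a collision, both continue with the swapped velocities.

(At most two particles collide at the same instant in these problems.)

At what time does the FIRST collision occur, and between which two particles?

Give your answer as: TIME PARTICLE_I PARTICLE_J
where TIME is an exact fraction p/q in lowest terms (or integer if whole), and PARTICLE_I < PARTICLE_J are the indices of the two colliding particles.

Answer: 1/4 0 1

Derivation:
Pair (0,1): pos 13,14 vel 0,-4 -> gap=1, closing at 4/unit, collide at t=1/4
Earliest collision: t=1/4 between 0 and 1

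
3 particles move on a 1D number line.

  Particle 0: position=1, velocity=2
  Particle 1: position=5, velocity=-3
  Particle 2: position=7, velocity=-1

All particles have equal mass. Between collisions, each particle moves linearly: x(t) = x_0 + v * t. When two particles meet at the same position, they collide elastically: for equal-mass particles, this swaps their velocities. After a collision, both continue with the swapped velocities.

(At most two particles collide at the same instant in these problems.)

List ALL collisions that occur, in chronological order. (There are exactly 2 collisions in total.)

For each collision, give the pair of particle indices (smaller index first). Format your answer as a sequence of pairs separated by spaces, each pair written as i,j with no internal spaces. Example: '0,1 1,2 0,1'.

Collision at t=4/5: particles 0 and 1 swap velocities; positions: p0=13/5 p1=13/5 p2=31/5; velocities now: v0=-3 v1=2 v2=-1
Collision at t=2: particles 1 and 2 swap velocities; positions: p0=-1 p1=5 p2=5; velocities now: v0=-3 v1=-1 v2=2

Answer: 0,1 1,2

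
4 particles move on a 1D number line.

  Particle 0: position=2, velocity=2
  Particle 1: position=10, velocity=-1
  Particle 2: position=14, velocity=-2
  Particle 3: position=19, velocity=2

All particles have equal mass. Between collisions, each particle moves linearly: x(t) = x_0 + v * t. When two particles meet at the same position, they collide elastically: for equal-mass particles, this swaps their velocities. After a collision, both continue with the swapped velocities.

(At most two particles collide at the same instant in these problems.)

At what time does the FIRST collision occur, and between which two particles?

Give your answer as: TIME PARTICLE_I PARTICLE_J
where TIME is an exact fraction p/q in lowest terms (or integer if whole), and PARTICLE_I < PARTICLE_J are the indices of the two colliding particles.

Answer: 8/3 0 1

Derivation:
Pair (0,1): pos 2,10 vel 2,-1 -> gap=8, closing at 3/unit, collide at t=8/3
Pair (1,2): pos 10,14 vel -1,-2 -> gap=4, closing at 1/unit, collide at t=4
Pair (2,3): pos 14,19 vel -2,2 -> not approaching (rel speed -4 <= 0)
Earliest collision: t=8/3 between 0 and 1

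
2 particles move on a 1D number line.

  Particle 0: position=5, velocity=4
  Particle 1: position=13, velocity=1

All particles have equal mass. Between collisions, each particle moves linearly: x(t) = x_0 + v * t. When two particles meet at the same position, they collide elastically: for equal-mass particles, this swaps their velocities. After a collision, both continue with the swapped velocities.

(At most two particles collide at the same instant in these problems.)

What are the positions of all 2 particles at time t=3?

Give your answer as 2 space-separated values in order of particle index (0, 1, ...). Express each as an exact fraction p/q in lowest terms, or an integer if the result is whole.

Answer: 16 17

Derivation:
Collision at t=8/3: particles 0 and 1 swap velocities; positions: p0=47/3 p1=47/3; velocities now: v0=1 v1=4
Advance to t=3 (no further collisions before then); velocities: v0=1 v1=4; positions = 16 17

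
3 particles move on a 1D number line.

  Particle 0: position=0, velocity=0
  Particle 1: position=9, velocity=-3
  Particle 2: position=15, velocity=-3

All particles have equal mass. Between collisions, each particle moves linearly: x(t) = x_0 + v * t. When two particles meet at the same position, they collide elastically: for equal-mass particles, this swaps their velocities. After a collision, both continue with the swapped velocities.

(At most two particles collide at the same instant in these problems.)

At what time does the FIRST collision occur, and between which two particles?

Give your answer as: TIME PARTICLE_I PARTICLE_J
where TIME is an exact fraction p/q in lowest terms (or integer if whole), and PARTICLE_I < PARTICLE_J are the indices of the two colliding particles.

Pair (0,1): pos 0,9 vel 0,-3 -> gap=9, closing at 3/unit, collide at t=3
Pair (1,2): pos 9,15 vel -3,-3 -> not approaching (rel speed 0 <= 0)
Earliest collision: t=3 between 0 and 1

Answer: 3 0 1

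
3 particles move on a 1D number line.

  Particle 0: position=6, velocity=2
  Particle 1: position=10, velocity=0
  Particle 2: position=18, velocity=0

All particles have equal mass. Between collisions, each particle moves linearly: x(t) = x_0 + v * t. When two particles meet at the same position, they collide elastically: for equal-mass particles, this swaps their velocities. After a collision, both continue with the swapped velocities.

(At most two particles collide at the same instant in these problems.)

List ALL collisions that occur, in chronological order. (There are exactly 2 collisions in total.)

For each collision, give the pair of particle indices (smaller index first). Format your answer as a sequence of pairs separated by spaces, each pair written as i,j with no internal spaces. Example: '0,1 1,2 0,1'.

Collision at t=2: particles 0 and 1 swap velocities; positions: p0=10 p1=10 p2=18; velocities now: v0=0 v1=2 v2=0
Collision at t=6: particles 1 and 2 swap velocities; positions: p0=10 p1=18 p2=18; velocities now: v0=0 v1=0 v2=2

Answer: 0,1 1,2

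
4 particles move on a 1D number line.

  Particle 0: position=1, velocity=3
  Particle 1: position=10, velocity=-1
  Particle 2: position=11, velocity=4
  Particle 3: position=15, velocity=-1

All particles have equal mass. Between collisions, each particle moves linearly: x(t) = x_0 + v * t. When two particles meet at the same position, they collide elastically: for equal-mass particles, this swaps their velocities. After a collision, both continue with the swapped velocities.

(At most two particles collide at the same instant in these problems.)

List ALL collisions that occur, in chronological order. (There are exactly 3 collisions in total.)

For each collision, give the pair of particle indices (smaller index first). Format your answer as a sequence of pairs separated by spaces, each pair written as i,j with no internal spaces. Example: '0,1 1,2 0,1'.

Answer: 2,3 0,1 1,2

Derivation:
Collision at t=4/5: particles 2 and 3 swap velocities; positions: p0=17/5 p1=46/5 p2=71/5 p3=71/5; velocities now: v0=3 v1=-1 v2=-1 v3=4
Collision at t=9/4: particles 0 and 1 swap velocities; positions: p0=31/4 p1=31/4 p2=51/4 p3=20; velocities now: v0=-1 v1=3 v2=-1 v3=4
Collision at t=7/2: particles 1 and 2 swap velocities; positions: p0=13/2 p1=23/2 p2=23/2 p3=25; velocities now: v0=-1 v1=-1 v2=3 v3=4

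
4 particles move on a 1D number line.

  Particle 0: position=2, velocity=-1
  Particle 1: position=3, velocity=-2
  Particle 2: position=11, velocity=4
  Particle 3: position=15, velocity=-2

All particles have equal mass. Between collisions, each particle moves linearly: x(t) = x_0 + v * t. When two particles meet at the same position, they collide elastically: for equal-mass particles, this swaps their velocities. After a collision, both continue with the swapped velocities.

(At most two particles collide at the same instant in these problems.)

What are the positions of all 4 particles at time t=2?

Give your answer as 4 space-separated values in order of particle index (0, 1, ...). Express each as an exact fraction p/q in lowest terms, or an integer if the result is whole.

Answer: -1 0 11 19

Derivation:
Collision at t=2/3: particles 2 and 3 swap velocities; positions: p0=4/3 p1=5/3 p2=41/3 p3=41/3; velocities now: v0=-1 v1=-2 v2=-2 v3=4
Collision at t=1: particles 0 and 1 swap velocities; positions: p0=1 p1=1 p2=13 p3=15; velocities now: v0=-2 v1=-1 v2=-2 v3=4
Advance to t=2 (no further collisions before then); velocities: v0=-2 v1=-1 v2=-2 v3=4; positions = -1 0 11 19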